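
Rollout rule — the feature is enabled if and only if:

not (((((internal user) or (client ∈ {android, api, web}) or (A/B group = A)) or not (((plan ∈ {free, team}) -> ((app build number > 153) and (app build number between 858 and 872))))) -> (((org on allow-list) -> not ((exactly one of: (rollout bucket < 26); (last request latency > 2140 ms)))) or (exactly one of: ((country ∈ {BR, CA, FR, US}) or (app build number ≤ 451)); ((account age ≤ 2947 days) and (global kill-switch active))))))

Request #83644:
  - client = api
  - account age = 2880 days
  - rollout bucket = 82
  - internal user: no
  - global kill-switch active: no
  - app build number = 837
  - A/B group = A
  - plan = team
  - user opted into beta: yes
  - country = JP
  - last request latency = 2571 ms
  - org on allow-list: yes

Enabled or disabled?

Atomic conditions:
  internal user: no → false
  client ∈ {android, api, web}: api is in the set → true
  A/B group = A: A == A is true
  plan ∈ {free, team}: team is in the set → true
  app build number > 153: 837 > 153 is true
  app build number between 858 and 872: 837 in [858, 872] is false
  org on allow-list: yes → true
  rollout bucket < 26: 82 < 26 is false
  last request latency > 2140 ms: 2571 > 2140 is true
  country ∈ {BR, CA, FR, US}: JP is not in the set → false
  app build number ≤ 451: 837 ≤ 451 is false
  account age ≤ 2947 days: 2880 ≤ 2947 is true
  global kill-switch active: no → false
Combine:
[1.1.1] false OR true OR true = true
[1.1.2.1.2] true AND false = false
[1.1.2.1] true → false = false
[1.1.2] NOT false = true
[1.1] true OR true = true
[1.2.1.2.1] exactly-one(false, true) = true
[1.2.1.2] NOT true = false
[1.2.1] true → false = false
[1.2.2.1] false OR false = false
[1.2.2.2] true AND false = false
[1.2.2] exactly-one(false, false) = false
[1.2] false OR false = false
[1] true → false = false
[root] NOT false = true
Overall: true → enabled

Enabled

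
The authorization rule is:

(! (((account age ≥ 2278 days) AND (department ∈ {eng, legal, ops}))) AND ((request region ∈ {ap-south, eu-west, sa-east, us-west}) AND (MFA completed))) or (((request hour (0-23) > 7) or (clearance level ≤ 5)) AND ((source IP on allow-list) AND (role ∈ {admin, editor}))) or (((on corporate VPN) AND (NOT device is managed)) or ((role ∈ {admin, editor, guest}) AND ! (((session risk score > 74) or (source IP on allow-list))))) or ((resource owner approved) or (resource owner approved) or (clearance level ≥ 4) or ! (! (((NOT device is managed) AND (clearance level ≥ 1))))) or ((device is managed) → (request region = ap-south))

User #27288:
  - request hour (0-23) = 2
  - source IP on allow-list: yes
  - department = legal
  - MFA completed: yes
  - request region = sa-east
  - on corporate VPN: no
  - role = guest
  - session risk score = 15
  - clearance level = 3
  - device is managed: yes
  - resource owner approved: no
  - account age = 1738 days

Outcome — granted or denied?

Atomic conditions:
  account age ≥ 2278 days: 1738 ≥ 2278 is false
  department ∈ {eng, legal, ops}: legal is in the set → true
  request region ∈ {ap-south, eu-west, sa-east, us-west}: sa-east is in the set → true
  MFA completed: yes → true
  request hour (0-23) > 7: 2 > 7 is false
  clearance level ≤ 5: 3 ≤ 5 is true
  source IP on allow-list: yes → true
  role ∈ {admin, editor}: guest is not in the set → false
  on corporate VPN: no → false
  NOT device is managed: yes → false
  role ∈ {admin, editor, guest}: guest is in the set → true
  session risk score > 74: 15 > 74 is false
  resource owner approved: no → false
  clearance level ≥ 4: 3 ≥ 4 is false
  clearance level ≥ 1: 3 ≥ 1 is true
  device is managed: yes → true
  request region = ap-south: sa-east == ap-south is false
Combine:
[1.1.1] false AND true = false
[1.1] NOT false = true
[1.2] true AND true = true
[1] true AND true = true
[2.1] false OR true = true
[2.2] true AND false = false
[2] true AND false = false
[3.1] false AND false = false
[3.2.2.1] false OR true = true
[3.2.2] NOT true = false
[3.2] true AND false = false
[3] false OR false = false
[4.4.1.1] false AND true = false
[4.4.1] NOT false = true
[4.4] NOT true = false
[4] false OR false OR false OR false = false
[5] true → false = false
[root] true OR false OR false OR false OR false = true
Overall: true → granted

Granted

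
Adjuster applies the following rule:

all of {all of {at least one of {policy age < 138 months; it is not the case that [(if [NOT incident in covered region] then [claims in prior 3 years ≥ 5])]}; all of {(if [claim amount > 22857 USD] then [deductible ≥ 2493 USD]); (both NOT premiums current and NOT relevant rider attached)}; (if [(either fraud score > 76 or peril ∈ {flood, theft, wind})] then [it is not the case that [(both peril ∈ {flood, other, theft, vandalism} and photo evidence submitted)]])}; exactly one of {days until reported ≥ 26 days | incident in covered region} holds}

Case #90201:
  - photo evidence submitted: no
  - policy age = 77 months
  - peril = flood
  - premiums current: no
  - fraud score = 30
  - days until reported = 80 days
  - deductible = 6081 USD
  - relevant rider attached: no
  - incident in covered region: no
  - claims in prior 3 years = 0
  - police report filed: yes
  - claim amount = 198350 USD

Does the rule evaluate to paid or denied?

Atomic conditions:
  policy age < 138 months: 77 < 138 is true
  NOT incident in covered region: no → true
  claims in prior 3 years ≥ 5: 0 ≥ 5 is false
  claim amount > 22857 USD: 198350 > 22857 is true
  deductible ≥ 2493 USD: 6081 ≥ 2493 is true
  NOT premiums current: no → true
  NOT relevant rider attached: no → true
  fraud score > 76: 30 > 76 is false
  peril ∈ {flood, theft, wind}: flood is in the set → true
  peril ∈ {flood, other, theft, vandalism}: flood is in the set → true
  photo evidence submitted: no → false
  days until reported ≥ 26 days: 80 ≥ 26 is true
  incident in covered region: no → false
Combine:
[1.1.2.1] true → false = false
[1.1.2] NOT false = true
[1.1] true OR true = true
[1.2.1] true → true = true
[1.2.2] true AND true = true
[1.2] true AND true = true
[1.3.1] false OR true = true
[1.3.2.1] true AND false = false
[1.3.2] NOT false = true
[1.3] true → true = true
[1] true AND true AND true = true
[2] exactly-one(true, false) = true
[root] true AND true = true
Overall: true → paid

Paid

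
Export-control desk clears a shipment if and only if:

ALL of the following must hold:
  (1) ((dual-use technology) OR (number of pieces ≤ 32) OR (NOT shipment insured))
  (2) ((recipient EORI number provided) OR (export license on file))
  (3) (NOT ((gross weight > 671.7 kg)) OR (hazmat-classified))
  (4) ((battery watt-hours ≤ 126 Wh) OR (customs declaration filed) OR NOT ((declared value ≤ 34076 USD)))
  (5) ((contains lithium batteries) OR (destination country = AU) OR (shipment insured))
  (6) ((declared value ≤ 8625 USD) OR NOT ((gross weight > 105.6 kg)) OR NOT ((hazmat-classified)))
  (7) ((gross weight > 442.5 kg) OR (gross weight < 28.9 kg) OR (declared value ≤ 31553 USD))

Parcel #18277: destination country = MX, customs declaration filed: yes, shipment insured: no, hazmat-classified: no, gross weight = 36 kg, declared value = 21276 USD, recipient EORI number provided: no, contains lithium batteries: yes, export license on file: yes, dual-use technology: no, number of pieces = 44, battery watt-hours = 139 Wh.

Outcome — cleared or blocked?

Cleared

Atomic conditions:
  dual-use technology: no → false
  number of pieces ≤ 32: 44 ≤ 32 is false
  NOT shipment insured: no → true
  recipient EORI number provided: no → false
  export license on file: yes → true
  gross weight > 671.7 kg: 36 > 671.7 is false
  hazmat-classified: no → false
  battery watt-hours ≤ 126 Wh: 139 ≤ 126 is false
  customs declaration filed: yes → true
  declared value ≤ 34076 USD: 21276 ≤ 34076 is true
  contains lithium batteries: yes → true
  destination country = AU: MX == AU is false
  shipment insured: no → false
  declared value ≤ 8625 USD: 21276 ≤ 8625 is false
  gross weight > 105.6 kg: 36 > 105.6 is false
  gross weight > 442.5 kg: 36 > 442.5 is false
  gross weight < 28.9 kg: 36 < 28.9 is false
  declared value ≤ 31553 USD: 21276 ≤ 31553 is true
Combine:
[1] false OR false OR true = true
[2] false OR true = true
[3.1] NOT false = true
[3] true OR false = true
[4.3] NOT true = false
[4] false OR true OR false = true
[5] true OR false OR false = true
[6.2] NOT false = true
[6.3] NOT false = true
[6] false OR true OR true = true
[7] false OR false OR true = true
[root] true AND true AND true AND true AND true AND true AND true = true
Overall: true → cleared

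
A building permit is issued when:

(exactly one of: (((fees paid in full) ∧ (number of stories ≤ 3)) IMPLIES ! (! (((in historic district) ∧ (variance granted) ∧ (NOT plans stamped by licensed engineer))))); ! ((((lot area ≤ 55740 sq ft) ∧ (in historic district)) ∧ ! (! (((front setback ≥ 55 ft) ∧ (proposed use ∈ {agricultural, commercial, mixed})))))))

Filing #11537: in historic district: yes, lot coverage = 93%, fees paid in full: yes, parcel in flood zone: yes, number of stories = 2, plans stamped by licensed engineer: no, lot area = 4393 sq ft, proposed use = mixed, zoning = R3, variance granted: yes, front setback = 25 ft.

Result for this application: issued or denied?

Atomic conditions:
  fees paid in full: yes → true
  number of stories ≤ 3: 2 ≤ 3 is true
  in historic district: yes → true
  variance granted: yes → true
  NOT plans stamped by licensed engineer: no → true
  lot area ≤ 55740 sq ft: 4393 ≤ 55740 is true
  front setback ≥ 55 ft: 25 ≥ 55 is false
  proposed use ∈ {agricultural, commercial, mixed}: mixed is in the set → true
Combine:
[1.1] true AND true = true
[1.2.1.1] true AND true AND true = true
[1.2.1] NOT true = false
[1.2] NOT false = true
[1] true → true = true
[2.1.1] true AND true = true
[2.1.2.1.1] false AND true = false
[2.1.2.1] NOT false = true
[2.1.2] NOT true = false
[2.1] true AND false = false
[2] NOT false = true
[root] exactly-one(true, true) = false
Overall: false → denied

Denied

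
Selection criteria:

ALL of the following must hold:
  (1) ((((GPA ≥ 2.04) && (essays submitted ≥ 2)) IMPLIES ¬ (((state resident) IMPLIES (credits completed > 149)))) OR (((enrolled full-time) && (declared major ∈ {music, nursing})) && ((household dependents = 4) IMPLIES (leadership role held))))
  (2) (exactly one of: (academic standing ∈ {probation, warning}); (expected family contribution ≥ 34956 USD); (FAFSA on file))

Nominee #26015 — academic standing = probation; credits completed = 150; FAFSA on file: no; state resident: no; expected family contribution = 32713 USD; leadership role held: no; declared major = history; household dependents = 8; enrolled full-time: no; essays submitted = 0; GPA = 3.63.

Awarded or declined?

Atomic conditions:
  GPA ≥ 2.04: 3.63 ≥ 2.04 is true
  essays submitted ≥ 2: 0 ≥ 2 is false
  state resident: no → false
  credits completed > 149: 150 > 149 is true
  enrolled full-time: no → false
  declared major ∈ {music, nursing}: history is not in the set → false
  household dependents = 4: 8 == 4 is false
  leadership role held: no → false
  academic standing ∈ {probation, warning}: probation is in the set → true
  expected family contribution ≥ 34956 USD: 32713 ≥ 34956 is false
  FAFSA on file: no → false
Combine:
[1.1.1] true AND false = false
[1.1.2.1] false → true (antecedent false ⇒ implication holds) = true
[1.1.2] NOT true = false
[1.1] false → false (antecedent false ⇒ implication holds) = true
[1.2.1] false AND false = false
[1.2.2] false → false (antecedent false ⇒ implication holds) = true
[1.2] false AND true = false
[1] true OR false = true
[2] exactly-one(true, false, false) = true
[root] true AND true = true
Overall: true → awarded

Awarded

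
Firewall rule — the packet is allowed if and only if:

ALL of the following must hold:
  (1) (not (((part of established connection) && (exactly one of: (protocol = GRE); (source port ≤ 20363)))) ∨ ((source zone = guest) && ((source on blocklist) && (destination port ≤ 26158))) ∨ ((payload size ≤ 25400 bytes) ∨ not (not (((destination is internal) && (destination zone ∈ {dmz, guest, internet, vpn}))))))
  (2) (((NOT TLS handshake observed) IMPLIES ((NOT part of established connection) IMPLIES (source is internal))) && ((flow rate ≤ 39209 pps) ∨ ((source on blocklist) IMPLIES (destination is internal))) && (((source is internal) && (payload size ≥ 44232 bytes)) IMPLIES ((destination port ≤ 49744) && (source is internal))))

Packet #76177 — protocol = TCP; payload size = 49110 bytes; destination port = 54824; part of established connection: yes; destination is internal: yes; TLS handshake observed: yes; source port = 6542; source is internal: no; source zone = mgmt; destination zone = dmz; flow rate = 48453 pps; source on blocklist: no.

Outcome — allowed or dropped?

Atomic conditions:
  part of established connection: yes → true
  protocol = GRE: TCP == GRE is false
  source port ≤ 20363: 6542 ≤ 20363 is true
  source zone = guest: mgmt == guest is false
  source on blocklist: no → false
  destination port ≤ 26158: 54824 ≤ 26158 is false
  payload size ≤ 25400 bytes: 49110 ≤ 25400 is false
  destination is internal: yes → true
  destination zone ∈ {dmz, guest, internet, vpn}: dmz is in the set → true
  NOT TLS handshake observed: yes → false
  NOT part of established connection: yes → false
  source is internal: no → false
  flow rate ≤ 39209 pps: 48453 ≤ 39209 is false
  payload size ≥ 44232 bytes: 49110 ≥ 44232 is true
  destination port ≤ 49744: 54824 ≤ 49744 is false
Combine:
[1.1.1.2] exactly-one(false, true) = true
[1.1.1] true AND true = true
[1.1] NOT true = false
[1.2.2] false AND false = false
[1.2] false AND false = false
[1.3.2.1.1] true AND true = true
[1.3.2.1] NOT true = false
[1.3.2] NOT false = true
[1.3] false OR true = true
[1] false OR false OR true = true
[2.1.2] false → false (antecedent false ⇒ implication holds) = true
[2.1] false → true (antecedent false ⇒ implication holds) = true
[2.2.2] false → true (antecedent false ⇒ implication holds) = true
[2.2] false OR true = true
[2.3.1] false AND true = false
[2.3.2] false AND false = false
[2.3] false → false (antecedent false ⇒ implication holds) = true
[2] true AND true AND true = true
[root] true AND true = true
Overall: true → allowed

Allowed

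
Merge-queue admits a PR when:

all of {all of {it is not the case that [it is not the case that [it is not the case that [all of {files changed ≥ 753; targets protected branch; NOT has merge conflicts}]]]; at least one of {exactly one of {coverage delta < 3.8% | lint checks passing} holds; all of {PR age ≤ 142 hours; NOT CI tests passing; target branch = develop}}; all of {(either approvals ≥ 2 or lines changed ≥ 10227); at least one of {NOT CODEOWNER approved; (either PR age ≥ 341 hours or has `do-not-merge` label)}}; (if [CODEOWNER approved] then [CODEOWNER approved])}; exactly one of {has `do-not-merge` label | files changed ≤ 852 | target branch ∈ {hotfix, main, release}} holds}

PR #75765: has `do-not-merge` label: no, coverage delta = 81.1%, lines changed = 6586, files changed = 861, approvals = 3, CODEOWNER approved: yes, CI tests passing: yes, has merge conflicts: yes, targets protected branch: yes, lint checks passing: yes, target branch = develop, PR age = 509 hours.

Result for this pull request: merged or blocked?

Blocked

Atomic conditions:
  files changed ≥ 753: 861 ≥ 753 is true
  targets protected branch: yes → true
  NOT has merge conflicts: yes → false
  coverage delta < 3.8%: 81.1 < 3.8 is false
  lint checks passing: yes → true
  PR age ≤ 142 hours: 509 ≤ 142 is false
  NOT CI tests passing: yes → false
  target branch = develop: develop == develop is true
  approvals ≥ 2: 3 ≥ 2 is true
  lines changed ≥ 10227: 6586 ≥ 10227 is false
  NOT CODEOWNER approved: yes → false
  PR age ≥ 341 hours: 509 ≥ 341 is true
  has `do-not-merge` label: no → false
  CODEOWNER approved: yes → true
  files changed ≤ 852: 861 ≤ 852 is false
  target branch ∈ {hotfix, main, release}: develop is not in the set → false
Combine:
[1.1.1.1.1] true AND true AND false = false
[1.1.1.1] NOT false = true
[1.1.1] NOT true = false
[1.1] NOT false = true
[1.2.1] exactly-one(false, true) = true
[1.2.2] false AND false AND true = false
[1.2] true OR false = true
[1.3.1] true OR false = true
[1.3.2.2] true OR false = true
[1.3.2] false OR true = true
[1.3] true AND true = true
[1.4] true → true = true
[1] true AND true AND true AND true = true
[2] exactly-one(false, false, false) = false
[root] true AND false = false
Overall: false → blocked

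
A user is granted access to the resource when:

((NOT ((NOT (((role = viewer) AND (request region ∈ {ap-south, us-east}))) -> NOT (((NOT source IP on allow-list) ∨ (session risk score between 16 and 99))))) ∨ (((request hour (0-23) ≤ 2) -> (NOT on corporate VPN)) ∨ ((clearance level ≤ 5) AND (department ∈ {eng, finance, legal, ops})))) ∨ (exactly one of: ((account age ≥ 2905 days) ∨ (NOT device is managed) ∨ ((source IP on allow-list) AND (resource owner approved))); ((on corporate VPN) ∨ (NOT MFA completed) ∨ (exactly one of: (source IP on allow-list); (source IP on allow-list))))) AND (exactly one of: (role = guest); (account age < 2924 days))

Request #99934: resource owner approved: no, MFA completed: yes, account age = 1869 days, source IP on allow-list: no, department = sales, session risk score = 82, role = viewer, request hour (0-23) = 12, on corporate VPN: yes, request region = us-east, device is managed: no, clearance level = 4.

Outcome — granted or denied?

Atomic conditions:
  role = viewer: viewer == viewer is true
  request region ∈ {ap-south, us-east}: us-east is in the set → true
  NOT source IP on allow-list: no → true
  session risk score between 16 and 99: 82 in [16, 99] is true
  request hour (0-23) ≤ 2: 12 ≤ 2 is false
  NOT on corporate VPN: yes → false
  clearance level ≤ 5: 4 ≤ 5 is true
  department ∈ {eng, finance, legal, ops}: sales is not in the set → false
  account age ≥ 2905 days: 1869 ≥ 2905 is false
  NOT device is managed: no → true
  source IP on allow-list: no → false
  resource owner approved: no → false
  on corporate VPN: yes → true
  NOT MFA completed: yes → false
  role = guest: viewer == guest is false
  account age < 2924 days: 1869 < 2924 is true
Combine:
[1.1.1.1.1.1] true AND true = true
[1.1.1.1.1] NOT true = false
[1.1.1.1.2.1] true OR true = true
[1.1.1.1.2] NOT true = false
[1.1.1.1] false → false (antecedent false ⇒ implication holds) = true
[1.1.1] NOT true = false
[1.1.2.1] false → false (antecedent false ⇒ implication holds) = true
[1.1.2.2] true AND false = false
[1.1.2] true OR false = true
[1.1] false OR true = true
[1.2.1.3] false AND false = false
[1.2.1] false OR true OR false = true
[1.2.2.3] exactly-one(false, false) = false
[1.2.2] true OR false OR false = true
[1.2] exactly-one(true, true) = false
[1] true OR false = true
[2] exactly-one(false, true) = true
[root] true AND true = true
Overall: true → granted

Granted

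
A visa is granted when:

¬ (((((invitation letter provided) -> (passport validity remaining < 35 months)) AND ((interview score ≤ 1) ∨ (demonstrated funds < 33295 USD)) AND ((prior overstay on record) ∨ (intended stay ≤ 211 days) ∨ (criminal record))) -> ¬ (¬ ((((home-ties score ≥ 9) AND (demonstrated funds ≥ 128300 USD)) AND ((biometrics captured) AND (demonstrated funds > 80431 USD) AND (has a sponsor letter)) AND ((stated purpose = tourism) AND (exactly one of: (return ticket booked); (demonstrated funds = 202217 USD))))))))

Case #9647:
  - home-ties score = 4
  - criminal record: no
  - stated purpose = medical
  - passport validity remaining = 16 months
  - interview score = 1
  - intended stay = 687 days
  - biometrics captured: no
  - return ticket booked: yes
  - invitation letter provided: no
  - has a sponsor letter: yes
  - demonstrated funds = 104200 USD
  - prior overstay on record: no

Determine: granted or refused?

Refused

Atomic conditions:
  invitation letter provided: no → false
  passport validity remaining < 35 months: 16 < 35 is true
  interview score ≤ 1: 1 ≤ 1 is true
  demonstrated funds < 33295 USD: 104200 < 33295 is false
  prior overstay on record: no → false
  intended stay ≤ 211 days: 687 ≤ 211 is false
  criminal record: no → false
  home-ties score ≥ 9: 4 ≥ 9 is false
  demonstrated funds ≥ 128300 USD: 104200 ≥ 128300 is false
  biometrics captured: no → false
  demonstrated funds > 80431 USD: 104200 > 80431 is true
  has a sponsor letter: yes → true
  stated purpose = tourism: medical == tourism is false
  return ticket booked: yes → true
  demonstrated funds = 202217 USD: 104200 == 202217 is false
Combine:
[1.1.1] false → true (antecedent false ⇒ implication holds) = true
[1.1.2] true OR false = true
[1.1.3] false OR false OR false = false
[1.1] true AND true AND false = false
[1.2.1.1.1] false AND false = false
[1.2.1.1.2] false AND true AND true = false
[1.2.1.1.3.2] exactly-one(true, false) = true
[1.2.1.1.3] false AND true = false
[1.2.1.1] false AND false AND false = false
[1.2.1] NOT false = true
[1.2] NOT true = false
[1] false → false (antecedent false ⇒ implication holds) = true
[root] NOT true = false
Overall: false → refused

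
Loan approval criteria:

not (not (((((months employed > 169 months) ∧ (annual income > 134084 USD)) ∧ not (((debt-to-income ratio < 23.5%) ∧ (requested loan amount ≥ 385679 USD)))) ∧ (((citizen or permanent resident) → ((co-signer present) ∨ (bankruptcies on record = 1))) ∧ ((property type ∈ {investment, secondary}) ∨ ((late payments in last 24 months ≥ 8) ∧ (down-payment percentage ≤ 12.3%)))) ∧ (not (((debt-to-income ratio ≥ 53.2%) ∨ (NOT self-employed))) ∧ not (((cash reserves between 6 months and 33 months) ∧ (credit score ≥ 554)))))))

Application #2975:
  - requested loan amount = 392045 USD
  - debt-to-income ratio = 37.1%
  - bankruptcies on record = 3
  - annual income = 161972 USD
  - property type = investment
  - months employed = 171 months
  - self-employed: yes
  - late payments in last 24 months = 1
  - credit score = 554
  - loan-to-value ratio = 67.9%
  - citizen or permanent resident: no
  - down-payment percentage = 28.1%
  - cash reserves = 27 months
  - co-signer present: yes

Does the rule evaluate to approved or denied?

Atomic conditions:
  months employed > 169 months: 171 > 169 is true
  annual income > 134084 USD: 161972 > 134084 is true
  debt-to-income ratio < 23.5%: 37.1 < 23.5 is false
  requested loan amount ≥ 385679 USD: 392045 ≥ 385679 is true
  citizen or permanent resident: no → false
  co-signer present: yes → true
  bankruptcies on record = 1: 3 == 1 is false
  property type ∈ {investment, secondary}: investment is in the set → true
  late payments in last 24 months ≥ 8: 1 ≥ 8 is false
  down-payment percentage ≤ 12.3%: 28.1 ≤ 12.3 is false
  debt-to-income ratio ≥ 53.2%: 37.1 ≥ 53.2 is false
  NOT self-employed: yes → false
  cash reserves between 6 months and 33 months: 27 in [6, 33] is true
  credit score ≥ 554: 554 ≥ 554 is true
Combine:
[1.1.1.1] true AND true = true
[1.1.1.2.1] false AND true = false
[1.1.1.2] NOT false = true
[1.1.1] true AND true = true
[1.1.2.1.2] true OR false = true
[1.1.2.1] false → true (antecedent false ⇒ implication holds) = true
[1.1.2.2.2] false AND false = false
[1.1.2.2] true OR false = true
[1.1.2] true AND true = true
[1.1.3.1.1] false OR false = false
[1.1.3.1] NOT false = true
[1.1.3.2.1] true AND true = true
[1.1.3.2] NOT true = false
[1.1.3] true AND false = false
[1.1] true AND true AND false = false
[1] NOT false = true
[root] NOT true = false
Overall: false → denied

Denied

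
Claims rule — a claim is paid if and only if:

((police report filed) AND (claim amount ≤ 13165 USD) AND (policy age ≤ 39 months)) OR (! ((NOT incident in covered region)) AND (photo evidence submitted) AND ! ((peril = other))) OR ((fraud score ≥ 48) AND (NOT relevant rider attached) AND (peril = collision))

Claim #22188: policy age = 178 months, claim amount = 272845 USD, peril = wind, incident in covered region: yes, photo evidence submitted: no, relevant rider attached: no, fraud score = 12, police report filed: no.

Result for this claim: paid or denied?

Atomic conditions:
  police report filed: no → false
  claim amount ≤ 13165 USD: 272845 ≤ 13165 is false
  policy age ≤ 39 months: 178 ≤ 39 is false
  NOT incident in covered region: yes → false
  photo evidence submitted: no → false
  peril = other: wind == other is false
  fraud score ≥ 48: 12 ≥ 48 is false
  NOT relevant rider attached: no → true
  peril = collision: wind == collision is false
Combine:
[1] false AND false AND false = false
[2.1] NOT false = true
[2.3] NOT false = true
[2] true AND false AND true = false
[3] false AND true AND false = false
[root] false OR false OR false = false
Overall: false → denied

Denied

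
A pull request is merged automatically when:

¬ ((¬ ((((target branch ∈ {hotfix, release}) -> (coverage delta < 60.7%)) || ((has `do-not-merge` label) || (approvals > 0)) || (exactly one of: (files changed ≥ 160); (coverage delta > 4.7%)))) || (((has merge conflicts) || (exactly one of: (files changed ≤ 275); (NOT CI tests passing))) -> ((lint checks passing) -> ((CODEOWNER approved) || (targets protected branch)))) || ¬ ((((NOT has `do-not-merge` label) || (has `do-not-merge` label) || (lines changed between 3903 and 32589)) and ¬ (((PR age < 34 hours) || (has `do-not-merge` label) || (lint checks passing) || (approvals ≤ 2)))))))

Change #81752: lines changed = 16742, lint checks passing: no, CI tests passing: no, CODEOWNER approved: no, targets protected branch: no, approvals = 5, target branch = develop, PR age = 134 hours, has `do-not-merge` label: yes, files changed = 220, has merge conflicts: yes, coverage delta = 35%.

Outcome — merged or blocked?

Blocked

Atomic conditions:
  target branch ∈ {hotfix, release}: develop is not in the set → false
  coverage delta < 60.7%: 35 < 60.7 is true
  has `do-not-merge` label: yes → true
  approvals > 0: 5 > 0 is true
  files changed ≥ 160: 220 ≥ 160 is true
  coverage delta > 4.7%: 35 > 4.7 is true
  has merge conflicts: yes → true
  files changed ≤ 275: 220 ≤ 275 is true
  NOT CI tests passing: no → true
  lint checks passing: no → false
  CODEOWNER approved: no → false
  targets protected branch: no → false
  NOT has `do-not-merge` label: yes → false
  lines changed between 3903 and 32589: 16742 in [3903, 32589] is true
  PR age < 34 hours: 134 < 34 is false
  approvals ≤ 2: 5 ≤ 2 is false
Combine:
[1.1.1.1] false → true (antecedent false ⇒ implication holds) = true
[1.1.1.2] true OR true = true
[1.1.1.3] exactly-one(true, true) = false
[1.1.1] true OR true OR false = true
[1.1] NOT true = false
[1.2.1.2] exactly-one(true, true) = false
[1.2.1] true OR false = true
[1.2.2.2] false OR false = false
[1.2.2] false → false (antecedent false ⇒ implication holds) = true
[1.2] true → true = true
[1.3.1.1] false OR true OR true = true
[1.3.1.2.1] false OR true OR false OR false = true
[1.3.1.2] NOT true = false
[1.3.1] true AND false = false
[1.3] NOT false = true
[1] false OR true OR true = true
[root] NOT true = false
Overall: false → blocked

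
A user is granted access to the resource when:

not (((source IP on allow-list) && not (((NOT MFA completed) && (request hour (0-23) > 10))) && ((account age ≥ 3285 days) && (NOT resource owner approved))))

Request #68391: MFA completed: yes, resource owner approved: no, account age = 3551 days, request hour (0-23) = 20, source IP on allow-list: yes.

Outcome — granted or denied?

Denied

Atomic conditions:
  source IP on allow-list: yes → true
  NOT MFA completed: yes → false
  request hour (0-23) > 10: 20 > 10 is true
  account age ≥ 3285 days: 3551 ≥ 3285 is true
  NOT resource owner approved: no → true
Combine:
[1.2.1] false AND true = false
[1.2] NOT false = true
[1.3] true AND true = true
[1] true AND true AND true = true
[root] NOT true = false
Overall: false → denied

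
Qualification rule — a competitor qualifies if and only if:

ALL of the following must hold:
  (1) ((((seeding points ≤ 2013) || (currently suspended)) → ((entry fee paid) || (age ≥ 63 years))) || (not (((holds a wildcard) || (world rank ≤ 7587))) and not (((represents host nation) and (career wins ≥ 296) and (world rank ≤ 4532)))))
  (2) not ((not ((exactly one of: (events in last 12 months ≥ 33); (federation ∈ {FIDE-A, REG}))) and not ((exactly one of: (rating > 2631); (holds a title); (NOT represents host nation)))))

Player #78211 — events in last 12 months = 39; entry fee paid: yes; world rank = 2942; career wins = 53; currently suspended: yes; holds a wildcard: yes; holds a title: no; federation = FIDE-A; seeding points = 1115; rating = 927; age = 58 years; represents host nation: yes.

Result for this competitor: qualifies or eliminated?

Atomic conditions:
  seeding points ≤ 2013: 1115 ≤ 2013 is true
  currently suspended: yes → true
  entry fee paid: yes → true
  age ≥ 63 years: 58 ≥ 63 is false
  holds a wildcard: yes → true
  world rank ≤ 7587: 2942 ≤ 7587 is true
  represents host nation: yes → true
  career wins ≥ 296: 53 ≥ 296 is false
  world rank ≤ 4532: 2942 ≤ 4532 is true
  events in last 12 months ≥ 33: 39 ≥ 33 is true
  federation ∈ {FIDE-A, REG}: FIDE-A is in the set → true
  rating > 2631: 927 > 2631 is false
  holds a title: no → false
  NOT represents host nation: yes → false
Combine:
[1.1.1] true OR true = true
[1.1.2] true OR false = true
[1.1] true → true = true
[1.2.1.1] true OR true = true
[1.2.1] NOT true = false
[1.2.2.1] true AND false AND true = false
[1.2.2] NOT false = true
[1.2] false AND true = false
[1] true OR false = true
[2.1.1.1] exactly-one(true, true) = false
[2.1.1] NOT false = true
[2.1.2.1] exactly-one(false, false, false) = false
[2.1.2] NOT false = true
[2.1] true AND true = true
[2] NOT true = false
[root] true AND false = false
Overall: false → eliminated

Eliminated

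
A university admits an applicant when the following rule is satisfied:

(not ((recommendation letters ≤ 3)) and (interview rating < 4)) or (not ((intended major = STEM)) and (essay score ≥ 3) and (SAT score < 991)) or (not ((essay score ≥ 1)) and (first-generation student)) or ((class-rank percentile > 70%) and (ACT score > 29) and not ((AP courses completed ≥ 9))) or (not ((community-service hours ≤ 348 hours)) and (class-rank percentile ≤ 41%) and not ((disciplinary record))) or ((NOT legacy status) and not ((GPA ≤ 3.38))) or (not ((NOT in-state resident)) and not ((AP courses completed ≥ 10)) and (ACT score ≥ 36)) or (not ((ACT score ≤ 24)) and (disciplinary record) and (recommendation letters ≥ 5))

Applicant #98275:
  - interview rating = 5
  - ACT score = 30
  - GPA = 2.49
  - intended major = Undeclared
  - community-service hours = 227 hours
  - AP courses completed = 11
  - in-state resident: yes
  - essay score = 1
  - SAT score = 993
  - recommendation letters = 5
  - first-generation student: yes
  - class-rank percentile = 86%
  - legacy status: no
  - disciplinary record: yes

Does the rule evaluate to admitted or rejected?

Admitted

Atomic conditions:
  recommendation letters ≤ 3: 5 ≤ 3 is false
  interview rating < 4: 5 < 4 is false
  intended major = STEM: Undeclared == STEM is false
  essay score ≥ 3: 1 ≥ 3 is false
  SAT score < 991: 993 < 991 is false
  essay score ≥ 1: 1 ≥ 1 is true
  first-generation student: yes → true
  class-rank percentile > 70%: 86 > 70 is true
  ACT score > 29: 30 > 29 is true
  AP courses completed ≥ 9: 11 ≥ 9 is true
  community-service hours ≤ 348 hours: 227 ≤ 348 is true
  class-rank percentile ≤ 41%: 86 ≤ 41 is false
  disciplinary record: yes → true
  NOT legacy status: no → true
  GPA ≤ 3.38: 2.49 ≤ 3.38 is true
  NOT in-state resident: yes → false
  AP courses completed ≥ 10: 11 ≥ 10 is true
  ACT score ≥ 36: 30 ≥ 36 is false
  ACT score ≤ 24: 30 ≤ 24 is false
  recommendation letters ≥ 5: 5 ≥ 5 is true
Combine:
[1.1] NOT false = true
[1] true AND false = false
[2.1] NOT false = true
[2] true AND false AND false = false
[3.1] NOT true = false
[3] false AND true = false
[4.3] NOT true = false
[4] true AND true AND false = false
[5.1] NOT true = false
[5.3] NOT true = false
[5] false AND false AND false = false
[6.2] NOT true = false
[6] true AND false = false
[7.1] NOT false = true
[7.2] NOT true = false
[7] true AND false AND false = false
[8.1] NOT false = true
[8] true AND true AND true = true
[root] false OR false OR false OR false OR false OR false OR false OR true = true
Overall: true → admitted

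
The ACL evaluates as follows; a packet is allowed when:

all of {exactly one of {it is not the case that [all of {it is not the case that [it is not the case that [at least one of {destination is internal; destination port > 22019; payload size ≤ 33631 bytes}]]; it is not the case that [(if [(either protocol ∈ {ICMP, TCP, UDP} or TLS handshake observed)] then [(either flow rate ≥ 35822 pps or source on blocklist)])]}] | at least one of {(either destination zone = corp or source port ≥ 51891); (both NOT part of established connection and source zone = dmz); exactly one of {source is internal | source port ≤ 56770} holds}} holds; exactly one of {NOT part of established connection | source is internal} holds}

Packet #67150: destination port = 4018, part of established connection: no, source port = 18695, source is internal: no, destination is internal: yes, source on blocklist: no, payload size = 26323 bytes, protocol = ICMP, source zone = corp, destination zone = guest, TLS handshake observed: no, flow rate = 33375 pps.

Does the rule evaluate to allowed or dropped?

Atomic conditions:
  destination is internal: yes → true
  destination port > 22019: 4018 > 22019 is false
  payload size ≤ 33631 bytes: 26323 ≤ 33631 is true
  protocol ∈ {ICMP, TCP, UDP}: ICMP is in the set → true
  TLS handshake observed: no → false
  flow rate ≥ 35822 pps: 33375 ≥ 35822 is false
  source on blocklist: no → false
  destination zone = corp: guest == corp is false
  source port ≥ 51891: 18695 ≥ 51891 is false
  NOT part of established connection: no → true
  source zone = dmz: corp == dmz is false
  source is internal: no → false
  source port ≤ 56770: 18695 ≤ 56770 is true
Combine:
[1.1.1.1.1.1] true OR false OR true = true
[1.1.1.1.1] NOT true = false
[1.1.1.1] NOT false = true
[1.1.1.2.1.1] true OR false = true
[1.1.1.2.1.2] false OR false = false
[1.1.1.2.1] true → false = false
[1.1.1.2] NOT false = true
[1.1.1] true AND true = true
[1.1] NOT true = false
[1.2.1] false OR false = false
[1.2.2] true AND false = false
[1.2.3] exactly-one(false, true) = true
[1.2] false OR false OR true = true
[1] exactly-one(false, true) = true
[2] exactly-one(true, false) = true
[root] true AND true = true
Overall: true → allowed

Allowed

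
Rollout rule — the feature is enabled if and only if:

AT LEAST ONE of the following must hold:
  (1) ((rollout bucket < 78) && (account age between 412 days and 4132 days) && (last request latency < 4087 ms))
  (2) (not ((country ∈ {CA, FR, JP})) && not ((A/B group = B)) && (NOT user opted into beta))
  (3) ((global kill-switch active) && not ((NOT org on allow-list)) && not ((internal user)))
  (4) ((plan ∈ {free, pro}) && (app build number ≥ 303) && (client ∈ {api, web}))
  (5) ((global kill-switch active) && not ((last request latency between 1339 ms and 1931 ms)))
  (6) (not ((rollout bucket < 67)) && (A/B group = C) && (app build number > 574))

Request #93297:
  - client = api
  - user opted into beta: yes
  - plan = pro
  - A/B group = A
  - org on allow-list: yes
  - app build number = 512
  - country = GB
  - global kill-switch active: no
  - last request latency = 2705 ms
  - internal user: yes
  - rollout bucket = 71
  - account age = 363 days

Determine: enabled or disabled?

Enabled

Atomic conditions:
  rollout bucket < 78: 71 < 78 is true
  account age between 412 days and 4132 days: 363 in [412, 4132] is false
  last request latency < 4087 ms: 2705 < 4087 is true
  country ∈ {CA, FR, JP}: GB is not in the set → false
  A/B group = B: A == B is false
  NOT user opted into beta: yes → false
  global kill-switch active: no → false
  NOT org on allow-list: yes → false
  internal user: yes → true
  plan ∈ {free, pro}: pro is in the set → true
  app build number ≥ 303: 512 ≥ 303 is true
  client ∈ {api, web}: api is in the set → true
  last request latency between 1339 ms and 1931 ms: 2705 in [1339, 1931] is false
  rollout bucket < 67: 71 < 67 is false
  A/B group = C: A == C is false
  app build number > 574: 512 > 574 is false
Combine:
[1] true AND false AND true = false
[2.1] NOT false = true
[2.2] NOT false = true
[2] true AND true AND false = false
[3.2] NOT false = true
[3.3] NOT true = false
[3] false AND true AND false = false
[4] true AND true AND true = true
[5.2] NOT false = true
[5] false AND true = false
[6.1] NOT false = true
[6] true AND false AND false = false
[root] false OR false OR false OR true OR false OR false = true
Overall: true → enabled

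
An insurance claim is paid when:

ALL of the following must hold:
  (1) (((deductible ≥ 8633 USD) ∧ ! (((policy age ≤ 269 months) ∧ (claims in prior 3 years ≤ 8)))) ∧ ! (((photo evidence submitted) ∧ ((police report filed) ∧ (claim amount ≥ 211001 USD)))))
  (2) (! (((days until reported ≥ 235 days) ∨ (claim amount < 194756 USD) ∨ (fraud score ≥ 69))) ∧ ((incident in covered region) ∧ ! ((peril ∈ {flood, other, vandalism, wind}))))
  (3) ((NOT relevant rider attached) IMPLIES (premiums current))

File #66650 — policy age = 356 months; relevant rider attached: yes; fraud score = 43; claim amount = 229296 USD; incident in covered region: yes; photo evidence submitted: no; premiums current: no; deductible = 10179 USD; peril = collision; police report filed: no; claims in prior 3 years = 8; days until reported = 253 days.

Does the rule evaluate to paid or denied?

Denied

Atomic conditions:
  deductible ≥ 8633 USD: 10179 ≥ 8633 is true
  policy age ≤ 269 months: 356 ≤ 269 is false
  claims in prior 3 years ≤ 8: 8 ≤ 8 is true
  photo evidence submitted: no → false
  police report filed: no → false
  claim amount ≥ 211001 USD: 229296 ≥ 211001 is true
  days until reported ≥ 235 days: 253 ≥ 235 is true
  claim amount < 194756 USD: 229296 < 194756 is false
  fraud score ≥ 69: 43 ≥ 69 is false
  incident in covered region: yes → true
  peril ∈ {flood, other, vandalism, wind}: collision is not in the set → false
  NOT relevant rider attached: yes → false
  premiums current: no → false
Combine:
[1.1.2.1] false AND true = false
[1.1.2] NOT false = true
[1.1] true AND true = true
[1.2.1.2] false AND true = false
[1.2.1] false AND false = false
[1.2] NOT false = true
[1] true AND true = true
[2.1.1] true OR false OR false = true
[2.1] NOT true = false
[2.2.2] NOT false = true
[2.2] true AND true = true
[2] false AND true = false
[3] false → false (antecedent false ⇒ implication holds) = true
[root] true AND false AND true = false
Overall: false → denied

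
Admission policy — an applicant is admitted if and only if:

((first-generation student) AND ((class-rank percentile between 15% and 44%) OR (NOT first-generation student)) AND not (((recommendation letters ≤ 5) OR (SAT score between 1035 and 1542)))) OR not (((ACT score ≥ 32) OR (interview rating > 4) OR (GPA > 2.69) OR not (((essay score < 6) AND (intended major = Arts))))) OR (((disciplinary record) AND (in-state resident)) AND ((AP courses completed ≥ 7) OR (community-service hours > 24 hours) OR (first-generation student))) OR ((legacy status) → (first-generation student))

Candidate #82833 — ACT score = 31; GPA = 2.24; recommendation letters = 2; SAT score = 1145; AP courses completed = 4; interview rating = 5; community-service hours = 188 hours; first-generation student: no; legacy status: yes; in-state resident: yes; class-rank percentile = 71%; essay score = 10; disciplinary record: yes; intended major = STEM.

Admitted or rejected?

Admitted

Atomic conditions:
  first-generation student: no → false
  class-rank percentile between 15% and 44%: 71 in [15, 44] is false
  NOT first-generation student: no → true
  recommendation letters ≤ 5: 2 ≤ 5 is true
  SAT score between 1035 and 1542: 1145 in [1035, 1542] is true
  ACT score ≥ 32: 31 ≥ 32 is false
  interview rating > 4: 5 > 4 is true
  GPA > 2.69: 2.24 > 2.69 is false
  essay score < 6: 10 < 6 is false
  intended major = Arts: STEM == Arts is false
  disciplinary record: yes → true
  in-state resident: yes → true
  AP courses completed ≥ 7: 4 ≥ 7 is false
  community-service hours > 24 hours: 188 > 24 is true
  legacy status: yes → true
Combine:
[1.2] false OR true = true
[1.3.1] true OR true = true
[1.3] NOT true = false
[1] false AND true AND false = false
[2.1.4.1] false AND false = false
[2.1.4] NOT false = true
[2.1] false OR true OR false OR true = true
[2] NOT true = false
[3.1] true AND true = true
[3.2] false OR true OR false = true
[3] true AND true = true
[4] true → false = false
[root] false OR false OR true OR false = true
Overall: true → admitted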